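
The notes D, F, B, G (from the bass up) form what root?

D, F, B, G are the tones of a G dominant seventh chord (G–B–D–F), making G the root.

G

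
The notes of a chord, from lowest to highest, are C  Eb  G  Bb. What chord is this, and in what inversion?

C minor seventh, root position

The pitch classes C, Eb, G, Bb arrange in thirds as C–Eb–G–Bb: a C minor seventh chord.
C is the root of C minor seventh; root in the bass means root position (figured bass 7).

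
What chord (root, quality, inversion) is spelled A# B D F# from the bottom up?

B minor-major seventh, third inversion

Reducing to letter names: A#, B, D, F#. These stack in thirds as B–D–F#–A# — a B minor-major seventh chord.
With the seventh (A#) in the bass, the chord is in third inversion (figured bass 4/2).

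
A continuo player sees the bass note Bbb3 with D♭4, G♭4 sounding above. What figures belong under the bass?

6

The notes Bbb, Db, Gb stack in thirds as Gb–Bbb–Db — a Gb minor triad. The bass Bbb is the third, so this is first inversion: figured 6.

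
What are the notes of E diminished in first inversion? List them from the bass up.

G, Bb, E

The chord tones are E–G–Bb. With the third (G) lowest for first inversion: G, Bb, E.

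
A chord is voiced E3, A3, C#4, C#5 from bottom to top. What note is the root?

Reordering E, A, C# into stacked thirds gives A–C#–E; the bottom of that stack, A, is the root.

A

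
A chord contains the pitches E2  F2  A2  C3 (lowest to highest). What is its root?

F

The distinct letter names are E, F, A, C. Arranged as a stack of thirds they read F–A–C–E, so F is the root (an F major seventh chord).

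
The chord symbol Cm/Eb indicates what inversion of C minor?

first inversion

Cm/Eb means C minor with Eb in the bass. Eb is the third of C minor (C–Eb–G), so this is first inversion.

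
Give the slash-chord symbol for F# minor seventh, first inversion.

First inversion of F# minor seventh has the third (A) in the bass. As a slash chord: F#m7/A.

F#m7/A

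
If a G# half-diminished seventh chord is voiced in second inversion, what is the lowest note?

G# half-diminished seventh is G#–B–D–F#. Second inversion places the fifth in the bass: D.

D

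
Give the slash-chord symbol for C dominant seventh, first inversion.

C7/E

First inversion of C dominant seventh has the third (E) in the bass. As a slash chord: C7/E.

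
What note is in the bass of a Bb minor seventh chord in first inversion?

Db

The third of Bb minor seventh (Bb–Db–F–Ab) is Db; that is the bass in first inversion.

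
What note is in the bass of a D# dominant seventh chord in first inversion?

F##

In first inversion the third is lowest. For D# dominant seventh (D#–F##–A#–C#) that is F##.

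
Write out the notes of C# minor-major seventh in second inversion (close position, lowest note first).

C# minor-major seventh is C#–E–G#–B#. Second inversion puts the fifth (G#) in the bass, with the remaining tones above: G#, B#, C#, E.

G#, B#, C#, E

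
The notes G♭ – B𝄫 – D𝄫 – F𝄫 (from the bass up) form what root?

Gb, Bbb, Dbb, Fbb are the tones of a Gb diminished seventh chord (Gb–Bbb–Dbb–Fbb), making Gb the root.

Gb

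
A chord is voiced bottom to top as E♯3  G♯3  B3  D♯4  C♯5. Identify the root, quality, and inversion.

Reducing to letter names: E#, G#, B, D#, C#. These stack in thirds as C#–E#–G#–B–D# — a C# dominant ninth chord.
With the third (E#) in the bass, the chord is in first inversion.

C# dominant ninth, first inversion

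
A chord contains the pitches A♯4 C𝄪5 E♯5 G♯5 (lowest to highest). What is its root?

A#

Reordering A#, C##, E#, G# into stacked thirds gives A#–C##–E#–G#; the bottom of that stack, A#, is the root.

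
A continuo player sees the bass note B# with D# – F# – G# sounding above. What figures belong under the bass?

6/5

The notes B#, D#, F#, G# stack in thirds as G#–B#–D#–F# — a G# dominant seventh chord. The bass B# is the third, so this is first inversion: figured 6/5.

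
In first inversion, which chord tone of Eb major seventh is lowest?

The third of Eb major seventh (Eb–G–Bb–D) is G; that is the bass in first inversion.

G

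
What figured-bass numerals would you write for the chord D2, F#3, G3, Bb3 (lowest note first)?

The notes D, F#, G, Bb stack in thirds as G–Bb–D–F# — a G minor-major seventh chord. The bass D is the fifth, so this is second inversion: figured 4/3.

4/3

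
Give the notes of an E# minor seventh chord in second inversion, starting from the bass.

B#, D#, E#, G#

The chord tones are E#–G#–B#–D#. With the fifth (B#) lowest for second inversion: B#, D#, E#, G#.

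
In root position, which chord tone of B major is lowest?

B

In root position the root is lowest. For B major (B–D#–F#) that is B.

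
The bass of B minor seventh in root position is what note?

B

B minor seventh is B–D–F#–A. Root position places the root in the bass: B.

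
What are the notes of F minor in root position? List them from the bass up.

F minor is F–Ab–C. Root position puts the root (F) in the bass, with the remaining tones above: F, Ab, C.

F, Ab, C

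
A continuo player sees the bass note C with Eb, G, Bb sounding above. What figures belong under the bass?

The notes C, Eb, G, Bb stack in thirds as C–Eb–G–Bb — a C minor seventh chord. The bass C is the root, so this is root position: figured 7.

7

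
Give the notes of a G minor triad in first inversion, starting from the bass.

G minor is G–Bb–D. First inversion puts the third (Bb) in the bass, with the remaining tones above: Bb, D, G.

Bb, D, G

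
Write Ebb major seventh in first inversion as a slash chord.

Ebbmaj7/Gb

First inversion of Ebb major seventh has the third (Gb) in the bass. As a slash chord: Ebbmaj7/Gb.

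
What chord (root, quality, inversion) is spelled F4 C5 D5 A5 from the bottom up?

Reducing to letter names: F, C, D, A. These stack in thirds as D–F–A–C — a D minor seventh chord.
F is the third of D minor seventh; third in the bass means first inversion (figured bass 6/5).

D minor seventh, first inversion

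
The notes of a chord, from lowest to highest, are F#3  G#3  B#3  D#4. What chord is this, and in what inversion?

G# dominant seventh, third inversion

The distinct note names are F#, G#, B#, D#. Stacked in thirds they read G#–B#–D#–F#, which is a dominant seventh chord on G#.
F# is the seventh of G# dominant seventh; seventh in the bass means third inversion (figured bass 4/2).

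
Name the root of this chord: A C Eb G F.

F

A, C, Eb, G, F are the tones of an F dominant ninth chord (F–A–C–Eb–G), making F the root.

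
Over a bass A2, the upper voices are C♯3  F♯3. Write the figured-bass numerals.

6

The notes A, C#, F# stack in thirds as F#–A–C# — an F# minor triad. The bass A is the third, so this is first inversion: figured 6.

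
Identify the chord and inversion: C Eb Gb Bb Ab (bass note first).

The distinct note names are C, Eb, Gb, Bb, Ab. Stacked in thirds they read Ab–C–Eb–Gb–Bb, which is a dominant ninth chord on Ab.
The lowest note is C, the third of the chord, so this is first inversion.

Ab dominant ninth, first inversion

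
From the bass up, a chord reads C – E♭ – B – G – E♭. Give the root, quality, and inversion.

The distinct note names are C, Eb, B, G. Stacked in thirds they read C–Eb–G–B, which is a minor-major seventh chord on C.
C is the root of C minor-major seventh; root in the bass means root position (figured bass 7).

C minor-major seventh, root position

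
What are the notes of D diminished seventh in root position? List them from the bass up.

D, F, Ab, Cb

D diminished seventh is D–F–Ab–Cb. Root position puts the root (D) in the bass, with the remaining tones above: D, F, Ab, Cb.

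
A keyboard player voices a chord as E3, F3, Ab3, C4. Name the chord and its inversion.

F minor-major seventh, third inversion

The pitch classes E, F, Ab, C arrange in thirds as F–Ab–C–E: an F minor-major seventh chord.
The lowest note is E, the seventh of the chord, so this is third inversion (figured bass 4/2).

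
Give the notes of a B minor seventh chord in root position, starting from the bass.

B minor seventh is B–D–F#–A. Root position puts the root (B) in the bass, with the remaining tones above: B, D, F#, A.

B, D, F#, A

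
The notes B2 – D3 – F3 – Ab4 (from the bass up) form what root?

B, D, F, Ab are the tones of a B diminished seventh chord (B–D–F–Ab), making B the root.

B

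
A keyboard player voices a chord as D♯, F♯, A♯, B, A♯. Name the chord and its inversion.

B major seventh, first inversion

Reducing to letter names: D#, F#, A#, B. These stack in thirds as B–D#–F#–A# — a B major seventh chord.
D# is the third of B major seventh; third in the bass means first inversion (figured bass 6/5).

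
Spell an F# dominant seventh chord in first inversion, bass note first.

F# dominant seventh is F#–A#–C#–E. First inversion puts the third (A#) in the bass, with the remaining tones above: A#, C#, E, F#.

A#, C#, E, F#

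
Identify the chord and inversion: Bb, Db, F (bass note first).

Bb minor, root position

The distinct note names are Bb, Db, F. Stacked in thirds they read Bb–Db–F, which is a minor triad on Bb.
The lowest note is Bb, the root of the chord, so this is root position (figured bass 5/3).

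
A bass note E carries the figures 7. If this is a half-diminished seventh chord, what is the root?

The figures 7 mean the root of the chord is in the bass. If E is the root of a half-diminished seventh chord, the root is E (chord tones E–G–Bb–D).

E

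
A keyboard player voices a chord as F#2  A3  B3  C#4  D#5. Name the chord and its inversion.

The distinct note names are F#, A, B, C#, D#. Stacked in thirds they read B–D#–F#–A–C#, which is a dominant ninth chord on B.
F# is the fifth of B dominant ninth; fifth in the bass means second inversion.

B dominant ninth, second inversion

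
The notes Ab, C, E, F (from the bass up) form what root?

The distinct letter names are Ab, C, E, F. Arranged as a stack of thirds they read F–Ab–C–E, so F is the root (an F minor-major seventh chord).

F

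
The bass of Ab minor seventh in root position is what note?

Ab

Ab minor seventh is Ab–Cb–Eb–Gb. Root position places the root in the bass: Ab.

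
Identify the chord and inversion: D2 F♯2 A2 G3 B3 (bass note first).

Reducing to letter names: D, F#, A, G, B. These stack in thirds as G–B–D–F#–A — a G major ninth chord.
With the fifth (D) in the bass, the chord is in second inversion.

G major ninth, second inversion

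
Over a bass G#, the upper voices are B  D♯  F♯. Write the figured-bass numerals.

The notes G#, B, D#, F# stack in thirds as G#–B–D#–F# — a G# minor seventh chord. The bass G# is the root, so this is root position: figured 7.

7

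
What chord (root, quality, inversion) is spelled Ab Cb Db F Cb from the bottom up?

Db dominant seventh, second inversion

The distinct note names are Ab, Cb, Db, F. Stacked in thirds they read Db–F–Ab–Cb, which is a dominant seventh chord on Db.
The lowest note is Ab, the fifth of the chord, so this is second inversion (figured bass 4/3).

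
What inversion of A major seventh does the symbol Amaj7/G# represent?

Amaj7/G# means A major seventh with G# in the bass. G# is the seventh of A major seventh (A–C#–E–G#), so this is third inversion.

third inversion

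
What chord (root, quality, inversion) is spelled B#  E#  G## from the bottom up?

E# major, second inversion

The distinct note names are B#, E#, G##. Stacked in thirds they read E#–G##–B#, which is a major triad on E#.
B# is the fifth of E# major; fifth in the bass means second inversion (figured bass 6/4).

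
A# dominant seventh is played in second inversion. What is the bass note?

E#

The fifth of A# dominant seventh (A#–C##–E#–G#) is E#; that is the bass in second inversion.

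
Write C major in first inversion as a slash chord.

First inversion of C major has the third (E) in the bass. As a slash chord: Cmaj/E.

Cmaj/E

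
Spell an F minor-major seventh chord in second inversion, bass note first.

F minor-major seventh is F–Ab–C–E. Second inversion puts the fifth (C) in the bass, with the remaining tones above: C, E, F, Ab.

C, E, F, Ab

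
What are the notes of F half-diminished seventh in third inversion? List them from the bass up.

F half-diminished seventh is F–Ab–Cb–Eb. Third inversion puts the seventh (Eb) in the bass, with the remaining tones above: Eb, F, Ab, Cb.

Eb, F, Ab, Cb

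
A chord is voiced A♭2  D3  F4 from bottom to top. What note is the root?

D

The distinct letter names are Ab, D, F. Arranged as a stack of thirds they read D–F–Ab, so D is the root (a D diminished triad).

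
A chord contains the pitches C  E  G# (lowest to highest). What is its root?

C

Reordering C, E, G# into stacked thirds gives C–E–G#; the bottom of that stack, C, is the root.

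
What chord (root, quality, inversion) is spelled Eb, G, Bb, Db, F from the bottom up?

Eb dominant ninth, root position

The distinct note names are Eb, G, Bb, Db, F. Stacked in thirds they read Eb–G–Bb–Db–F, which is a dominant ninth chord on Eb.
With the root (Eb) in the bass, the chord is in root position.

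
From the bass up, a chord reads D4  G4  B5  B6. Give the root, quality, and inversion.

G major, second inversion

Reducing to letter names: D, G, B. These stack in thirds as G–B–D — a G major triad.
With the fifth (D) in the bass, the chord is in second inversion (figured bass 6/4).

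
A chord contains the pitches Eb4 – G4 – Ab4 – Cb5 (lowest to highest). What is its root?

Ab

The distinct letter names are Eb, G, Ab, Cb. Arranged as a stack of thirds they read Ab–Cb–Eb–G, so Ab is the root (an Ab minor-major seventh chord).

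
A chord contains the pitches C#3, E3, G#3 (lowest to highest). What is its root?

C#

C#, E, G# are the tones of a C# minor triad (C#–E–G#), making C# the root.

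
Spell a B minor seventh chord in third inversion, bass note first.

The chord tones are B–D–F#–A. With the seventh (A) lowest for third inversion: A, B, D, F#.

A, B, D, F#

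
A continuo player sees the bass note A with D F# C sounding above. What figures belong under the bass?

The notes A, D, F#, C stack in thirds as D–F#–A–C — a D dominant seventh chord. The bass A is the fifth, so this is second inversion: figured 4/3.

4/3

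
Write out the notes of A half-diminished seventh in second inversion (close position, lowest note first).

Eb, G, A, C

The chord tones are A–C–Eb–G. With the fifth (Eb) lowest for second inversion: Eb, G, A, C.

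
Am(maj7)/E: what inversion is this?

Am(maj7)/E means A minor-major seventh with E in the bass. E is the fifth of A minor-major seventh (A–C–E–G#), so this is second inversion.

second inversion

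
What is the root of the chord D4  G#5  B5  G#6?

D, G#, B are the tones of a G# diminished triad (G#–B–D), making G# the root.

G#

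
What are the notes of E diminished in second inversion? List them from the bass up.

E diminished is E–G–Bb. Second inversion puts the fifth (Bb) in the bass, with the remaining tones above: Bb, E, G.

Bb, E, G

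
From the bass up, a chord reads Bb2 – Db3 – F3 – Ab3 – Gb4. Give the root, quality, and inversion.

Gb major ninth, first inversion

The pitch classes Bb, Db, F, Ab, Gb arrange in thirds as Gb–Bb–Db–F–Ab: a Gb major ninth chord.
With the third (Bb) in the bass, the chord is in first inversion.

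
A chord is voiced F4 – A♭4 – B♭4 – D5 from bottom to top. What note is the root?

The distinct letter names are F, Ab, Bb, D. Arranged as a stack of thirds they read Bb–D–F–Ab, so Bb is the root (a Bb dominant seventh chord).

Bb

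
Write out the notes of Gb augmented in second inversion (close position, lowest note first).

D, Gb, Bb

The chord tones are Gb–Bb–D. With the fifth (D) lowest for second inversion: D, Gb, Bb.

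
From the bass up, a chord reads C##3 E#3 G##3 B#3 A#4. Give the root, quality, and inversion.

A# major ninth, first inversion

The pitch classes C##, E#, G##, B#, A# arrange in thirds as A#–C##–E#–G##–B#: an A# major ninth chord.
The lowest note is C##, the third of the chord, so this is first inversion.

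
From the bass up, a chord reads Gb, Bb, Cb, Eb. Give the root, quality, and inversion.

Cb major seventh, second inversion

Reducing to letter names: Gb, Bb, Cb, Eb. These stack in thirds as Cb–Eb–Gb–Bb — a Cb major seventh chord.
With the fifth (Gb) in the bass, the chord is in second inversion (figured bass 4/3).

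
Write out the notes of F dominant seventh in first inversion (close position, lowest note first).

A, C, Eb, F

The chord tones are F–A–C–Eb. With the third (A) lowest for first inversion: A, C, Eb, F.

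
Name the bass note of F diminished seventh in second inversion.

Cb

F diminished seventh is F–Ab–Cb–Ebb. Second inversion places the fifth in the bass: Cb.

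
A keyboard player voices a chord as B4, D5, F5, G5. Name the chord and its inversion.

Reducing to letter names: B, D, F, G. These stack in thirds as G–B–D–F — a G dominant seventh chord.
B is the third of G dominant seventh; third in the bass means first inversion (figured bass 6/5).

G dominant seventh, first inversion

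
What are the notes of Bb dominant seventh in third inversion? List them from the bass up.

Spelling Bb dominant seventh: Bb–D–F–Ab. In third inversion the seventh is bass, giving Ab, Bb, D, F from the bottom.

Ab, Bb, D, F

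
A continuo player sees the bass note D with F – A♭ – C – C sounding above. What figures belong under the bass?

7

The notes D, F, Ab, C stack in thirds as D–F–Ab–C — a D half-diminished seventh chord. The bass D is the root, so this is root position: figured 7.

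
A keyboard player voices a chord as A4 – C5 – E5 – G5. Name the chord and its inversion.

Reducing to letter names: A, C, E, G. These stack in thirds as A–C–E–G — an A minor seventh chord.
A is the root of A minor seventh; root in the bass means root position (figured bass 7).

A minor seventh, root position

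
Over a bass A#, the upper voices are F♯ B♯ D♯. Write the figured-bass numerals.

The notes A#, F#, B#, D# stack in thirds as B#–D#–F#–A# — a B# half-diminished seventh chord. The bass A# is the seventh, so this is third inversion: figured 4/2.

4/2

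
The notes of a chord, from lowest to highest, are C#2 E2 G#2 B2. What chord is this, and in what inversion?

Reducing to letter names: C#, E, G#, B. These stack in thirds as C#–E–G#–B — a C# minor seventh chord.
With the root (C#) in the bass, the chord is in root position (figured bass 7).

C# minor seventh, root position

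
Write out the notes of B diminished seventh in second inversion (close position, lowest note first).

F, Ab, B, D

B diminished seventh is B–D–F–Ab. Second inversion puts the fifth (F) in the bass, with the remaining tones above: F, Ab, B, D.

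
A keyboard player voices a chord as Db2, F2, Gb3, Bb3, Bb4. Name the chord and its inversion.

Reducing to letter names: Db, F, Gb, Bb. These stack in thirds as Gb–Bb–Db–F — a Gb major seventh chord.
With the fifth (Db) in the bass, the chord is in second inversion (figured bass 4/3).

Gb major seventh, second inversion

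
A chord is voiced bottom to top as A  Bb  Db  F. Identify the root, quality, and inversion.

Bb minor-major seventh, third inversion

Reducing to letter names: A, Bb, Db, F. These stack in thirds as Bb–Db–F–A — a Bb minor-major seventh chord.
With the seventh (A) in the bass, the chord is in third inversion (figured bass 4/2).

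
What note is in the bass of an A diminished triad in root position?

A

In root position the root is lowest. For A diminished (A–C–Eb) that is A.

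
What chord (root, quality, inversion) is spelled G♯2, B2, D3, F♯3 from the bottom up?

G# half-diminished seventh, root position

The pitch classes G#, B, D, F# arrange in thirds as G#–B–D–F#: a G# half-diminished seventh chord.
G# is the root of G# half-diminished seventh; root in the bass means root position (figured bass 7).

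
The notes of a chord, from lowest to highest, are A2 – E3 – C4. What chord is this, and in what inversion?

A minor, root position

The distinct note names are A, E, C. Stacked in thirds they read A–C–E, which is a minor triad on A.
With the root (A) in the bass, the chord is in root position (figured bass 5/3).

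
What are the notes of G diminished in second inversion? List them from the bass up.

The chord tones are G–Bb–Db. With the fifth (Db) lowest for second inversion: Db, G, Bb.

Db, G, Bb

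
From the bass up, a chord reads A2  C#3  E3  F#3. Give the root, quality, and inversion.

F# minor seventh, first inversion

The distinct note names are A, C#, E, F#. Stacked in thirds they read F#–A–C#–E, which is a minor seventh chord on F#.
With the third (A) in the bass, the chord is in first inversion (figured bass 6/5).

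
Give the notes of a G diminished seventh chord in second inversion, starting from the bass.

The chord tones are G–Bb–Db–Fb. With the fifth (Db) lowest for second inversion: Db, Fb, G, Bb.

Db, Fb, G, Bb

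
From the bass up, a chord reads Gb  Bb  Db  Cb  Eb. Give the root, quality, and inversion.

Cb major ninth, second inversion

Reducing to letter names: Gb, Bb, Db, Cb, Eb. These stack in thirds as Cb–Eb–Gb–Bb–Db — a Cb major ninth chord.
Gb is the fifth of Cb major ninth; fifth in the bass means second inversion.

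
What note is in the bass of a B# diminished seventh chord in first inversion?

In first inversion the third is lowest. For B# diminished seventh (B#–D#–F#–A) that is D#.

D#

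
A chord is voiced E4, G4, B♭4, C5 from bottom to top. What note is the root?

Reordering E, G, Bb, C into stacked thirds gives C–E–G–Bb; the bottom of that stack, C, is the root.

C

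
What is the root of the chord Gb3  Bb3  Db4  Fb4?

Gb

Gb, Bb, Db, Fb are the tones of a Gb dominant seventh chord (Gb–Bb–Db–Fb), making Gb the root.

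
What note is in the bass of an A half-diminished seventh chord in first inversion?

The third of A half-diminished seventh (A–C–Eb–G) is C; that is the bass in first inversion.

C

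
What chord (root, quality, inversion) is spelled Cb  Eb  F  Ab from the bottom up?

The pitch classes Cb, Eb, F, Ab arrange in thirds as F–Ab–Cb–Eb: an F half-diminished seventh chord.
The lowest note is Cb, the fifth of the chord, so this is second inversion (figured bass 4/3).

F half-diminished seventh, second inversion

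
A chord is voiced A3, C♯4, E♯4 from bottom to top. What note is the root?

The distinct letter names are A, C#, E#. Arranged as a stack of thirds they read A–C#–E#, so A is the root (an A augmented triad).

A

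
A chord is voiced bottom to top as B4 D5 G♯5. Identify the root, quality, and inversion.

G# diminished, first inversion

The pitch classes B, D, G# arrange in thirds as G#–B–D: a G# diminished triad.
The lowest note is B, the third of the chord, so this is first inversion (figured bass 6).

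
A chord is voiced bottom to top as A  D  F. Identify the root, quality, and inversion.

D minor, second inversion

Reducing to letter names: A, D, F. These stack in thirds as D–F–A — a D minor triad.
The lowest note is A, the fifth of the chord, so this is second inversion (figured bass 6/4).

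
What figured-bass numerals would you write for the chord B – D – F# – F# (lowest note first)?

5/3

The notes B, D, F# stack in thirds as B–D–F# — a B minor triad. The bass B is the root, so this is root position: figured 5/3.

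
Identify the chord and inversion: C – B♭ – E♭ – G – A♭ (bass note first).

The distinct note names are C, Bb, Eb, G, Ab. Stacked in thirds they read Ab–C–Eb–G–Bb, which is a major ninth chord on Ab.
With the third (C) in the bass, the chord is in first inversion.

Ab major ninth, first inversion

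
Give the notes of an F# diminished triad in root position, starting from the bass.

F# diminished is F#–A–C. Root position puts the root (F#) in the bass, with the remaining tones above: F#, A, C.

F#, A, C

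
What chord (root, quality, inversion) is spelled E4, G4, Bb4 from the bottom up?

Reducing to letter names: E, G, Bb. These stack in thirds as E–G–Bb — an E diminished triad.
E is the root of E diminished; root in the bass means root position (figured bass 5/3).

E diminished, root position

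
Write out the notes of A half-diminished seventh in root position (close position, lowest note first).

A, C, Eb, G

The chord tones are A–C–Eb–G. With the root (A) lowest for root position: A, C, Eb, G.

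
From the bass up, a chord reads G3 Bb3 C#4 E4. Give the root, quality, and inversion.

Reducing to letter names: G, Bb, C#, E. These stack in thirds as C#–E–G–Bb — a C# diminished seventh chord.
G is the fifth of C# diminished seventh; fifth in the bass means second inversion (figured bass 4/3).

C# diminished seventh, second inversion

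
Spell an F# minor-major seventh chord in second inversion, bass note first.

The chord tones are F#–A–C#–E#. With the fifth (C#) lowest for second inversion: C#, E#, F#, A.

C#, E#, F#, A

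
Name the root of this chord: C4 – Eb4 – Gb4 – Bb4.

C

C, Eb, Gb, Bb are the tones of a C half-diminished seventh chord (C–Eb–Gb–Bb), making C the root.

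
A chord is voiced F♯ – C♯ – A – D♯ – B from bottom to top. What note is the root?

B

The distinct letter names are F#, C#, A, D#, B. Arranged as a stack of thirds they read B–D#–F#–A–C#, so B is the root (a B dominant ninth chord).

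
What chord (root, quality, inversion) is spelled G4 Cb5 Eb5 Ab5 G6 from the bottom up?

The pitch classes G, Cb, Eb, Ab arrange in thirds as Ab–Cb–Eb–G: an Ab minor-major seventh chord.
G is the seventh of Ab minor-major seventh; seventh in the bass means third inversion (figured bass 4/2).

Ab minor-major seventh, third inversion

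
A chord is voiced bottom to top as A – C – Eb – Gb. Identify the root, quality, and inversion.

A diminished seventh, root position

The pitch classes A, C, Eb, Gb arrange in thirds as A–C–Eb–Gb: an A diminished seventh chord.
The lowest note is A, the root of the chord, so this is root position (figured bass 7).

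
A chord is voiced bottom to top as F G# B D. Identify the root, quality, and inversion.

G# diminished seventh, third inversion

The distinct note names are F, G#, B, D. Stacked in thirds they read G#–B–D–F, which is a diminished seventh chord on G#.
With the seventh (F) in the bass, the chord is in third inversion (figured bass 4/2).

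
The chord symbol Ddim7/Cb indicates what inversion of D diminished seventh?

Ddim7/Cb means D diminished seventh with Cb in the bass. Cb is the seventh of D diminished seventh (D–F–Ab–Cb), so this is third inversion.

third inversion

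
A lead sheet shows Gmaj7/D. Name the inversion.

second inversion

Gmaj7/D means G major seventh with D in the bass. D is the fifth of G major seventh (G–B–D–F#), so this is second inversion.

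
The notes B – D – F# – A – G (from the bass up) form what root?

G

Reordering B, D, F#, A, G into stacked thirds gives G–B–D–F#–A; the bottom of that stack, G, is the root.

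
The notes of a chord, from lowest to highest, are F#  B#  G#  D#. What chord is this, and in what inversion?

G# dominant seventh, third inversion

The distinct note names are F#, B#, G#, D#. Stacked in thirds they read G#–B#–D#–F#, which is a dominant seventh chord on G#.
The lowest note is F#, the seventh of the chord, so this is third inversion (figured bass 4/2).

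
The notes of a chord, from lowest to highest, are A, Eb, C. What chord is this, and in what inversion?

A diminished, root position

The pitch classes A, Eb, C arrange in thirds as A–C–Eb: an A diminished triad.
The lowest note is A, the root of the chord, so this is root position (figured bass 5/3).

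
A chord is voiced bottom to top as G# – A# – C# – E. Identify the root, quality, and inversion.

Reducing to letter names: G#, A#, C#, E. These stack in thirds as A#–C#–E–G# — an A# half-diminished seventh chord.
With the seventh (G#) in the bass, the chord is in third inversion (figured bass 4/2).

A# half-diminished seventh, third inversion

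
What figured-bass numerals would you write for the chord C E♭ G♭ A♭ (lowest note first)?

6/5

The notes C, Eb, Gb, Ab stack in thirds as Ab–C–Eb–Gb — an Ab dominant seventh chord. The bass C is the third, so this is first inversion: figured 6/5.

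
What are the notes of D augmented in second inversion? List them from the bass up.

A#, D, F#

Spelling D augmented: D–F#–A#. In second inversion the fifth is bass, giving A#, D, F# from the bottom.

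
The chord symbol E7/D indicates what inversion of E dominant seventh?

E7/D means E dominant seventh with D in the bass. D is the seventh of E dominant seventh (E–G#–B–D), so this is third inversion.

third inversion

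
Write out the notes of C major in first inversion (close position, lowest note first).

The chord tones are C–E–G. With the third (E) lowest for first inversion: E, G, C.

E, G, C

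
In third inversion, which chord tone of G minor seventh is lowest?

F

The seventh of G minor seventh (G–Bb–D–F) is F; that is the bass in third inversion.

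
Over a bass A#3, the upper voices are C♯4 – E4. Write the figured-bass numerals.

5/3

The notes A#, C#, E stack in thirds as A#–C#–E — an A# diminished triad. The bass A# is the root, so this is root position: figured 5/3.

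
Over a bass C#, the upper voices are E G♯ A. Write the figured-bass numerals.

6/5

The notes C#, E, G#, A stack in thirds as A–C#–E–G# — an A major seventh chord. The bass C# is the third, so this is first inversion: figured 6/5.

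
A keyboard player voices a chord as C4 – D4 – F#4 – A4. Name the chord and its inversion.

The distinct note names are C, D, F#, A. Stacked in thirds they read D–F#–A–C, which is a dominant seventh chord on D.
With the seventh (C) in the bass, the chord is in third inversion (figured bass 4/2).

D dominant seventh, third inversion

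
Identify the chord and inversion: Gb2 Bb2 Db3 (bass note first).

Gb major, root position

The distinct note names are Gb, Bb, Db. Stacked in thirds they read Gb–Bb–Db, which is a major triad on Gb.
The lowest note is Gb, the root of the chord, so this is root position (figured bass 5/3).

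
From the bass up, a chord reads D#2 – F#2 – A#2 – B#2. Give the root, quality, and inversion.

B# half-diminished seventh, first inversion

The pitch classes D#, F#, A#, B# arrange in thirds as B#–D#–F#–A#: a B# half-diminished seventh chord.
D# is the third of B# half-diminished seventh; third in the bass means first inversion (figured bass 6/5).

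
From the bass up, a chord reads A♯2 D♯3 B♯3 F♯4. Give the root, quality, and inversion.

B# half-diminished seventh, third inversion

Reducing to letter names: A#, D#, B#, F#. These stack in thirds as B#–D#–F#–A# — a B# half-diminished seventh chord.
A# is the seventh of B# half-diminished seventh; seventh in the bass means third inversion (figured bass 4/2).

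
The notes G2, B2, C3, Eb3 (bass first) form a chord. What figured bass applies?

4/3

The notes G, B, C, Eb stack in thirds as C–Eb–G–B — a C minor-major seventh chord. The bass G is the fifth, so this is second inversion: figured 4/3.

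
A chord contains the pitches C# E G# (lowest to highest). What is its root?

Reordering C#, E, G# into stacked thirds gives C#–E–G#; the bottom of that stack, C#, is the root.

C#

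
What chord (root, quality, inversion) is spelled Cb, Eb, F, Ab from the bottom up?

The pitch classes Cb, Eb, F, Ab arrange in thirds as F–Ab–Cb–Eb: an F half-diminished seventh chord.
With the fifth (Cb) in the bass, the chord is in second inversion (figured bass 4/3).

F half-diminished seventh, second inversion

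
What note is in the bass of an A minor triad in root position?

In root position the root is lowest. For A minor (A–C–E) that is A.

A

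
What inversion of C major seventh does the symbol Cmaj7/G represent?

second inversion

Cmaj7/G means C major seventh with G in the bass. G is the fifth of C major seventh (C–E–G–B), so this is second inversion.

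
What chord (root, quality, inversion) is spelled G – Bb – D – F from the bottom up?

Reducing to letter names: G, Bb, D, F. These stack in thirds as G–Bb–D–F — a G minor seventh chord.
G is the root of G minor seventh; root in the bass means root position (figured bass 7).

G minor seventh, root position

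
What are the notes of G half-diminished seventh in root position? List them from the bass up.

G, Bb, Db, F

The chord tones are G–Bb–Db–F. With the root (G) lowest for root position: G, Bb, Db, F.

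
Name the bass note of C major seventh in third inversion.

B

C major seventh is C–E–G–B. Third inversion places the seventh in the bass: B.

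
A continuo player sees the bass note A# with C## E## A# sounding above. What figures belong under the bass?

5/3

The notes A#, C##, E## stack in thirds as A#–C##–E## — an A# augmented triad. The bass A# is the root, so this is root position: figured 5/3.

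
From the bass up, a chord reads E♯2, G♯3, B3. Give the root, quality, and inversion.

E# diminished, root position

Reducing to letter names: E#, G#, B. These stack in thirds as E#–G#–B — an E# diminished triad.
With the root (E#) in the bass, the chord is in root position (figured bass 5/3).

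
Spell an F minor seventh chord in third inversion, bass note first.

Eb, F, Ab, C

F minor seventh is F–Ab–C–Eb. Third inversion puts the seventh (Eb) in the bass, with the remaining tones above: Eb, F, Ab, C.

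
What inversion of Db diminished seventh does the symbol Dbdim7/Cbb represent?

Dbdim7/Cbb means Db diminished seventh with Cbb in the bass. Cbb is the seventh of Db diminished seventh (Db–Fb–Abb–Cbb), so this is third inversion.

third inversion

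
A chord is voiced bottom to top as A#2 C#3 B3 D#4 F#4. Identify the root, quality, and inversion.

The pitch classes A#, C#, B, D#, F# arrange in thirds as B–D#–F#–A#–C#: a B major ninth chord.
With the seventh (A#) in the bass, the chord is in third inversion.

B major ninth, third inversion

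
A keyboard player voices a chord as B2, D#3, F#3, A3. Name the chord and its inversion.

The pitch classes B, D#, F#, A arrange in thirds as B–D#–F#–A: a B dominant seventh chord.
B is the root of B dominant seventh; root in the bass means root position (figured bass 7).

B dominant seventh, root position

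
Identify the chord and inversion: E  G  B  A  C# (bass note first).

Reducing to letter names: E, G, B, A, C#. These stack in thirds as A–C#–E–G–B — an A dominant ninth chord.
The lowest note is E, the fifth of the chord, so this is second inversion.

A dominant ninth, second inversion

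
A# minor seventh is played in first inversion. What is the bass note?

The third of A# minor seventh (A#–C#–E#–G#) is C#; that is the bass in first inversion.

C#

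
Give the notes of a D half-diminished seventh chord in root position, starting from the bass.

The chord tones are D–F–Ab–C. With the root (D) lowest for root position: D, F, Ab, C.

D, F, Ab, C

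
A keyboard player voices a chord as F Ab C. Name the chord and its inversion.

F minor, root position

The distinct note names are F, Ab, C. Stacked in thirds they read F–Ab–C, which is a minor triad on F.
With the root (F) in the bass, the chord is in root position (figured bass 5/3).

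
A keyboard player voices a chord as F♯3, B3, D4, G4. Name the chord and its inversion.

G major seventh, third inversion

Reducing to letter names: F#, B, D, G. These stack in thirds as G–B–D–F# — a G major seventh chord.
The lowest note is F#, the seventh of the chord, so this is third inversion (figured bass 4/2).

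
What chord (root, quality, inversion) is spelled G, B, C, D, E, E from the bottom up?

Reducing to letter names: G, B, C, D, E. These stack in thirds as C–E–G–B–D — a C major ninth chord.
The lowest note is G, the fifth of the chord, so this is second inversion.

C major ninth, second inversion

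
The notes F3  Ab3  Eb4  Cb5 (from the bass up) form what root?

Reordering F, Ab, Eb, Cb into stacked thirds gives F–Ab–Cb–Eb; the bottom of that stack, F, is the root.

F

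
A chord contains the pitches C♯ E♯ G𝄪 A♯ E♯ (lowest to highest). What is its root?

A#

C#, E#, G##, A# are the tones of an A# minor-major seventh chord (A#–C#–E#–G##), making A# the root.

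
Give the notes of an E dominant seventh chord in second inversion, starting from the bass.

B, D, E, G#

The chord tones are E–G#–B–D. With the fifth (B) lowest for second inversion: B, D, E, G#.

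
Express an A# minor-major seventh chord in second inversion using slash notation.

Second inversion of A# minor-major seventh has the fifth (E#) in the bass. As a slash chord: A#m(maj7)/E#.

A#m(maj7)/E#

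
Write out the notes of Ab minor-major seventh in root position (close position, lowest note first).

Ab, Cb, Eb, G

Ab minor-major seventh is Ab–Cb–Eb–G. Root position puts the root (Ab) in the bass, with the remaining tones above: Ab, Cb, Eb, G.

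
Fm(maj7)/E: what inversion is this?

Fm(maj7)/E means F minor-major seventh with E in the bass. E is the seventh of F minor-major seventh (F–Ab–C–E), so this is third inversion.

third inversion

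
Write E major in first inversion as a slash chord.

First inversion of E major has the third (G#) in the bass. As a slash chord: E/G#.

E/G#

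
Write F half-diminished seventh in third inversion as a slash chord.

Third inversion of F half-diminished seventh has the seventh (Eb) in the bass. As a slash chord: Fø7/Eb.

Fø7/Eb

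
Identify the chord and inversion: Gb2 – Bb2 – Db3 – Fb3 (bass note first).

The distinct note names are Gb, Bb, Db, Fb. Stacked in thirds they read Gb–Bb–Db–Fb, which is a dominant seventh chord on Gb.
Gb is the root of Gb dominant seventh; root in the bass means root position (figured bass 7).

Gb dominant seventh, root position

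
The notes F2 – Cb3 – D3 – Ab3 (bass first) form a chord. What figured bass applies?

6/5

The notes F, Cb, D, Ab stack in thirds as D–F–Ab–Cb — a D diminished seventh chord. The bass F is the third, so this is first inversion: figured 6/5.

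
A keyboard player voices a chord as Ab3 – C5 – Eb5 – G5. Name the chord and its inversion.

Ab major seventh, root position

The pitch classes Ab, C, Eb, G arrange in thirds as Ab–C–Eb–G: an Ab major seventh chord.
With the root (Ab) in the bass, the chord is in root position (figured bass 7).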